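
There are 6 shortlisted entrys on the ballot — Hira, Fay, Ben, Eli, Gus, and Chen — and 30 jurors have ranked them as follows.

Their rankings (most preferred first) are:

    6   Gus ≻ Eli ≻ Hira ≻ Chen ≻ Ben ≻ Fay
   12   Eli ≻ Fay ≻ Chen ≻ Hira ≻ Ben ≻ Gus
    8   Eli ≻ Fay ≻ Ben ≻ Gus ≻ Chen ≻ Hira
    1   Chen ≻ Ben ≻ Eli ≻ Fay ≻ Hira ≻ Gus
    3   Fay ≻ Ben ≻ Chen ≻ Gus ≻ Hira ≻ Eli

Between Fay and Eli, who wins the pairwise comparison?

Ballots ranking Fay above Eli: 3.
Ballots ranking Eli above Fay: 6+12+8+1 = 27.
Eli wins the head-to-head, 27–3.

Eli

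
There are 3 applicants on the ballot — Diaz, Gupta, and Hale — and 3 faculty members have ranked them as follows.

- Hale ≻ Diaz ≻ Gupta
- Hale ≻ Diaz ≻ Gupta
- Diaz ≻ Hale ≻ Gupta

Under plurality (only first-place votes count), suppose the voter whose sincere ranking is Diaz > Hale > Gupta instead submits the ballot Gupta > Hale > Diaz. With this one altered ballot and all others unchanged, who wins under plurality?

Hale

First-place totals with the altered ballot: Diaz 0, Gupta 1, Hale 2.
The winner is unchanged: still Hale.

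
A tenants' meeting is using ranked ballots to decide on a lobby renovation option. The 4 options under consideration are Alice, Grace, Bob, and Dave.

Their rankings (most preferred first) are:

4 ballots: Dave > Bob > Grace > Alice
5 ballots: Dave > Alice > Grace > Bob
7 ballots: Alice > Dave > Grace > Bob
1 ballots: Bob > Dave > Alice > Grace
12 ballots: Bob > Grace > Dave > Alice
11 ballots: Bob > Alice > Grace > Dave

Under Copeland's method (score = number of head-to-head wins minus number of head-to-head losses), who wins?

Pairwise results:
  Alice vs Grace: Alice wins 24–16.
  Alice vs Bob: Bob wins 28–12.
  Alice vs Dave: Dave wins 22–18.
  Grace vs Bob: Bob wins 28–12.
  Grace vs Dave: Grace wins 23–17.
  Bob vs Dave: Bob wins 24–16.
Copeland scores (wins − losses):
  Alice: 1 − 2 = -1
  Grace: 1 − 2 = -1
  Bob: 3 − 0 = 3
  Dave: 1 − 2 = -1
Bob has the best Copeland score.

Bob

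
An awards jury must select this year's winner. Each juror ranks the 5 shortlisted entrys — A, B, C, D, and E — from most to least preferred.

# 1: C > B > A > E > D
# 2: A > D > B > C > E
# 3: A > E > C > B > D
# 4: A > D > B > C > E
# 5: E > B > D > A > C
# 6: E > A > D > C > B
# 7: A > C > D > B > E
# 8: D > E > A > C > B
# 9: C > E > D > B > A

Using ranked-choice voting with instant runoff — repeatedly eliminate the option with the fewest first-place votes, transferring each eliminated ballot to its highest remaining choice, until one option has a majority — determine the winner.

A

Round 1: A 4, C 2, E 2, D 1, B 0. B has the fewest and is eliminated.
Round 2: A 4, C 2, E 2, D 1. D has the fewest and is eliminated.
Round 3: A 4, E 3, C 2. C has the fewest and is eliminated.
Round 4: A 5, E 4. A has a majority.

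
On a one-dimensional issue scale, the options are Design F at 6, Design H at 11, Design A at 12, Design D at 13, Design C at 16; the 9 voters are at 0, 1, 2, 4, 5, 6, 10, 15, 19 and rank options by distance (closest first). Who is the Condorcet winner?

Design F

With single-peaked preferences on a line, the Condorcet winner is the candidate closest to the median voter.
The median voter (position 5) is closest to Design F at 6.
Check: Design F vs Design C — voters closer to Design F: 7 of 9.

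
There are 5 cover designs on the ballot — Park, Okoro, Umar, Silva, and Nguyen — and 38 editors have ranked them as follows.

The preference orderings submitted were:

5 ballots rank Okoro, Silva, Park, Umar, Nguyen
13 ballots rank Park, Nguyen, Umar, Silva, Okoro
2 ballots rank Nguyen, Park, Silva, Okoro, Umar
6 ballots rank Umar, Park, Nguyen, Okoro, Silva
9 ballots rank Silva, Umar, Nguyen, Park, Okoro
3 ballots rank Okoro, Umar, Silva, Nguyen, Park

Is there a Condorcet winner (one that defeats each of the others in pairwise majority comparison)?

Yes

Head-to-head results (38 voters total):
Park vs Okoro: Park wins 30–8.
Park vs Umar: Park wins 20–18.
Park vs Silva: Park wins 21–17.
Park vs Nguyen: Park wins 24–14.
Okoro vs Umar: Umar wins 28–10.
Okoro vs Silva: Silva wins 24–14.
Okoro vs Nguyen: Nguyen wins 30–8.
Umar vs Silva: Umar wins 22–16.
Umar vs Nguyen: Umar wins 23–15.
Silva vs Nguyen: Nguyen wins 21–17.
Park beats each rival — Okoro (30–8), Umar (20–18), Silva (21–17), Nguyen (24–14) — so Park is the Condorcet winner.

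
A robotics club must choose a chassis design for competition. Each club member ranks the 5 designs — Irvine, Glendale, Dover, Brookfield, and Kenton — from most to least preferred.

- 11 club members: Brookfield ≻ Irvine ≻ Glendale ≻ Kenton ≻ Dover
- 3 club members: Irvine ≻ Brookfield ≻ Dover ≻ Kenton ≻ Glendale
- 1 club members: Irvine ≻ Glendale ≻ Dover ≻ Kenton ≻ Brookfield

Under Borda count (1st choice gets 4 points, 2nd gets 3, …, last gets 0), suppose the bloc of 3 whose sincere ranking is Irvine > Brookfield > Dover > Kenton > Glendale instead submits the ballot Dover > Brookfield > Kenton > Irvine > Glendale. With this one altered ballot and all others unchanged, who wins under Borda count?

Borda totals with the altered ballot: Irvine 40, Glendale 25, Dover 14, Brookfield 53, Kenton 18.
The winner is unchanged: still Brookfield.

Brookfield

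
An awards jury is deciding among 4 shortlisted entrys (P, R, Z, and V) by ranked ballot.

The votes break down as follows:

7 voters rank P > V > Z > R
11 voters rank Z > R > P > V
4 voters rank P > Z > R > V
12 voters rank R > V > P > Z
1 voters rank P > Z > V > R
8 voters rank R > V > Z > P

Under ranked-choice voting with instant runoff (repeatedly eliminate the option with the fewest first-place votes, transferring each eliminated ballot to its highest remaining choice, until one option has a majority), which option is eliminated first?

V

Round 1: R 20, P 12, Z 11, V 0. V has the fewest and is eliminated.
Round 2: R 20, P 12, Z 11. Z has the fewest and is eliminated.
Round 3: R 31, P 12. R has a majority.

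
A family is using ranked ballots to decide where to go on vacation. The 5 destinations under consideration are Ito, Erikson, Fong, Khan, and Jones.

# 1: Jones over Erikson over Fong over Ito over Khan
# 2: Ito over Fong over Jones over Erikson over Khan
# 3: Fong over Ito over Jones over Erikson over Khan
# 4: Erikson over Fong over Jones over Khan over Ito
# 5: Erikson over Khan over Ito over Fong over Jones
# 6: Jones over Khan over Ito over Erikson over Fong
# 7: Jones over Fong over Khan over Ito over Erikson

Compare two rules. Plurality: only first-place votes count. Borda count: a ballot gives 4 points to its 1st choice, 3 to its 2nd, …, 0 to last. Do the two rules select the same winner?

Yes

Plurality first-place counts: Ito 1, Erikson 2, Fong 1, Khan 0, Jones 3 → Jones.
Borda totals: Ito 13, Erikson 14, Fong 16, Khan 9, Jones 18 → Jones.
The two rules agree on Jones.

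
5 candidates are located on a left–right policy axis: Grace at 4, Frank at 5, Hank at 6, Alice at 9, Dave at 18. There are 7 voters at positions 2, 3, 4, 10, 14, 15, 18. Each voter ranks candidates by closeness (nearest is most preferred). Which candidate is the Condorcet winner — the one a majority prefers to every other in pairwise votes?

With single-peaked preferences on a line, the Condorcet winner is the candidate closest to the median voter.
The median voter (position 10) is closest to Alice at 9.
Check: Alice vs Grace — voters closer to Alice: 4 of 7.

Alice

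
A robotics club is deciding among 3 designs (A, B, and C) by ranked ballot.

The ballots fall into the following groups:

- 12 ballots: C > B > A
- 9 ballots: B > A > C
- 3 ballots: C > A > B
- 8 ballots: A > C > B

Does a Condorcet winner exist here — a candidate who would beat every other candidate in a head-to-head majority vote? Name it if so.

No Condorcet winner

Head-to-head results (32 voters total):
A vs B: B wins 21–11.
A vs C: A wins 17–15.
B vs C: C wins 23–9.
No candidate beats all others: A beats C beats B beats A, a majority cycle.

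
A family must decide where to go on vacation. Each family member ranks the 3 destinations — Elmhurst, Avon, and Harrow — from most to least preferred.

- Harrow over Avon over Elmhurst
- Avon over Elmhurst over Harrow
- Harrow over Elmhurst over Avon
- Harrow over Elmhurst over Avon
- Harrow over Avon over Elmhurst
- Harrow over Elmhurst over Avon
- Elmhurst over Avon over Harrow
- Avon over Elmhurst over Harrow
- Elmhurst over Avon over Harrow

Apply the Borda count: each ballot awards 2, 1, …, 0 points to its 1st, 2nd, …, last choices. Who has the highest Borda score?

Borda scores:
  Elmhurst: 0 + 1 + 1 + 1 + 0 + 1 + 2 + 1 + 2 = 9
  Avon: 1 + 2 + 0 + 0 + 1 + 0 + 1 + 2 + 1 = 8
  Harrow: 2 + 0 + 2 + 2 + 2 + 2 + 0 + 0 + 0 = 10
Harrow has the highest total.

Harrow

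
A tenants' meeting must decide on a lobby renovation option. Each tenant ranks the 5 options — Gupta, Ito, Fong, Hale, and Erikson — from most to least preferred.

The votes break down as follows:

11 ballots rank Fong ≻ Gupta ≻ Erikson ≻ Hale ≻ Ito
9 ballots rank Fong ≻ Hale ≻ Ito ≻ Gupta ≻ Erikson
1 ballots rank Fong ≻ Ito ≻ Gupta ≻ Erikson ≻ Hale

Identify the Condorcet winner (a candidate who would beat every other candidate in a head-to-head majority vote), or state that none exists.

Fong

Head-to-head results (21 voters total):
Gupta vs Ito: Gupta wins 11–10.
Gupta vs Fong: Fong wins 21–0.
Gupta vs Hale: Gupta wins 12–9.
Gupta vs Erikson: Gupta wins 21–0.
Ito vs Fong: Fong wins 21–0.
Ito vs Hale: Hale wins 20–1.
Ito vs Erikson: Erikson wins 11–10.
Fong vs Hale: Fong wins 21–0.
Fong vs Erikson: Fong wins 21–0.
Hale vs Erikson: Erikson wins 12–9.
Fong beats each rival — Gupta (21–0), Ito (21–0), Hale (21–0), Erikson (21–0) — so Fong is the Condorcet winner.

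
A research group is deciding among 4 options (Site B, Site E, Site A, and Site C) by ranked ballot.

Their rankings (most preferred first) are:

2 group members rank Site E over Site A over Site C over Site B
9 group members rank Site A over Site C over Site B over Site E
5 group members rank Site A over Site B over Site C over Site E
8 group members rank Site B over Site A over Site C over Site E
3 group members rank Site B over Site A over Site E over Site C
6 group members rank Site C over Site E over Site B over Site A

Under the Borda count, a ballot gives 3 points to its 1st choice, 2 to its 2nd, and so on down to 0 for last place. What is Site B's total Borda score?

Borda scores:
  Site B: 2·0 + 9·1 + 5·2 + 8·3 + 3·3 + 6·1 = 58
  Site E: 2·3 + 9·0 + 5·0 + 8·0 + 3·1 + 6·2 = 21
  Site A: 2·2 + 9·3 + 5·3 + 8·2 + 3·2 + 6·0 = 68
  Site C: 2·1 + 9·2 + 5·1 + 8·1 + 3·0 + 6·3 = 51

58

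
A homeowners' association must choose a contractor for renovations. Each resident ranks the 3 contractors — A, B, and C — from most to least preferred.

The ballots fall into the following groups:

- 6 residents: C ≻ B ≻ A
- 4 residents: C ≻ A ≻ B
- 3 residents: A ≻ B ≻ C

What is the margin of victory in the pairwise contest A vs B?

Ballots ranking A above B: 4+3 = 7.
Ballots ranking B above A: 6.
A wins 7–6, a margin of 1.

1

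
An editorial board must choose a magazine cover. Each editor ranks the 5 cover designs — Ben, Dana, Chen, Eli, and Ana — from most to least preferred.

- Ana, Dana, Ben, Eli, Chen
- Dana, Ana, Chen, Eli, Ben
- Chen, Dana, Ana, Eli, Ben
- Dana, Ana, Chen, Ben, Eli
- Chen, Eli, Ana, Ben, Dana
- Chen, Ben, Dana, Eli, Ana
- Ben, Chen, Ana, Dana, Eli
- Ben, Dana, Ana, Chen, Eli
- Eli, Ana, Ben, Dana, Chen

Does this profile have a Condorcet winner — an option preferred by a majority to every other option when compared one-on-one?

No

Head-to-head results (9 voters total):
Ben vs Dana: Ben wins 5–4.
Ben vs Chen: Chen wins 5–4.
Ben vs Eli: Ben wins 5–4.
Ben vs Ana: Ana wins 6–3.
Dana vs Chen: Dana wins 5–4.
Dana vs Eli: Dana wins 7–2.
Dana vs Ana: Dana wins 5–4.
Chen vs Eli: Chen wins 7–2.
Chen vs Ana: Ana wins 5–4.
Eli vs Ana: Ana wins 6–3.
No candidate beats all others: Ben beats Dana beats Chen beats Ben, a majority cycle.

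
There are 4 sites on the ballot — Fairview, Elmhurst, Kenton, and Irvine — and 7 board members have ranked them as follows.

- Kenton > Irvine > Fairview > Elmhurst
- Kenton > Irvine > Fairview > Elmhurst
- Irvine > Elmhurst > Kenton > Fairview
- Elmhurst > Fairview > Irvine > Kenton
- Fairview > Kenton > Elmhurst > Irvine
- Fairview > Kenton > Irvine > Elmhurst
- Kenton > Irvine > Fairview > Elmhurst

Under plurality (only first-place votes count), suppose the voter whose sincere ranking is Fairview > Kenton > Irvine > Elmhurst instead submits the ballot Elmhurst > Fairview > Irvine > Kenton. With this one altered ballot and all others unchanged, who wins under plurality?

First-place totals with the altered ballot: Fairview 1, Elmhurst 2, Kenton 3, Irvine 1.
The winner is unchanged: still Kenton.

Kenton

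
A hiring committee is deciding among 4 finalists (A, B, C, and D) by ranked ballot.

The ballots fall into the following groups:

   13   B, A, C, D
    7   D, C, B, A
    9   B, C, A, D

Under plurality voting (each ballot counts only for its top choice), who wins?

B

First-place vote totals:
  A: 0
  B: 22
  C: 0
  D: 7
B has the most first-place votes.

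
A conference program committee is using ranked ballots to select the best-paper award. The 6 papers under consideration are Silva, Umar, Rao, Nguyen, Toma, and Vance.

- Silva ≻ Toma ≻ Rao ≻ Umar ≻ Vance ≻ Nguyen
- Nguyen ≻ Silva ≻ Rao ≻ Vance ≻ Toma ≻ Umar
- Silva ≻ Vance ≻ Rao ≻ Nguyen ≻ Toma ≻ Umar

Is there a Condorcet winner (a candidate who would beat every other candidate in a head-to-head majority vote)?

Yes

Head-to-head results (3 voters total):
Silva vs Umar: Silva wins 3–0.
Silva vs Rao: Silva wins 3–0.
Silva vs Nguyen: Silva wins 2–1.
Silva vs Toma: Silva wins 3–0.
Silva vs Vance: Silva wins 3–0.
Umar vs Rao: Rao wins 3–0.
Umar vs Nguyen: Nguyen wins 2–1.
Umar vs Toma: Toma wins 3–0.
Umar vs Vance: Vance wins 2–1.
Rao vs Nguyen: Rao wins 2–1.
Rao vs Toma: Rao wins 2–1.
Rao vs Vance: Rao wins 2–1.
Nguyen vs Toma: Nguyen wins 2–1.
Nguyen vs Vance: Vance wins 2–1.
Toma vs Vance: Vance wins 2–1.
Silva beats each rival — Umar (3–0), Rao (3–0), Nguyen (2–1), Toma (3–0), Vance (3–0) — so Silva is the Condorcet winner.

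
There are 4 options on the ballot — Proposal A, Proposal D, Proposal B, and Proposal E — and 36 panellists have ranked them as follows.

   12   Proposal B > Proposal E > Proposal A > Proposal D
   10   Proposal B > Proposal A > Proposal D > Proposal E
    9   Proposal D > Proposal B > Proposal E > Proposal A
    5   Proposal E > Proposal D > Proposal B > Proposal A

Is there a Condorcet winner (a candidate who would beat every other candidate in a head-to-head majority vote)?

Head-to-head results (36 voters total):
Proposal A vs Proposal D: Proposal A wins 22–14.
Proposal A vs Proposal B: Proposal B wins 36–0.
Proposal A vs Proposal E: Proposal E wins 26–10.
Proposal D vs Proposal B: Proposal B wins 22–14.
Proposal D vs Proposal E: Proposal D wins 19–17.
Proposal B vs Proposal E: Proposal B wins 31–5.
Proposal B beats each rival — Proposal A (36–0), Proposal D (22–14), Proposal E (31–5) — so Proposal B is the Condorcet winner.

Yes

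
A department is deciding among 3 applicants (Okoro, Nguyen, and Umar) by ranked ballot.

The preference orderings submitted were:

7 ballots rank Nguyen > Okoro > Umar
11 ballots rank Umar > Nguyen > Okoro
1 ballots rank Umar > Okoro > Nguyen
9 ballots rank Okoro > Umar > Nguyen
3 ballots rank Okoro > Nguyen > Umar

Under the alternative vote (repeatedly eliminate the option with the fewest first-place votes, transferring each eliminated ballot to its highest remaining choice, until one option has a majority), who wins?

Round 1: Okoro 12, Umar 12, Nguyen 7. Nguyen has the fewest and is eliminated.
Round 2: Okoro 19, Umar 12. Okoro has a majority.

Okoro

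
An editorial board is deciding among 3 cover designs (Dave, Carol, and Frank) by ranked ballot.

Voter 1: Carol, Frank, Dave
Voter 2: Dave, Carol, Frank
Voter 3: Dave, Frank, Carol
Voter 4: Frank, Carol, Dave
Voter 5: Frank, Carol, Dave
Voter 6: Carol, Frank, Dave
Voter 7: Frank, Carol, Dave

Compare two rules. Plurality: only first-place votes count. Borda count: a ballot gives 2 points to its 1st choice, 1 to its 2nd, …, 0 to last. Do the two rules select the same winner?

Plurality first-place counts: Dave 2, Carol 2, Frank 3 → Frank.
Borda totals: Dave 4, Carol 8, Frank 9 → Frank.
The two rules agree on Frank.

Yes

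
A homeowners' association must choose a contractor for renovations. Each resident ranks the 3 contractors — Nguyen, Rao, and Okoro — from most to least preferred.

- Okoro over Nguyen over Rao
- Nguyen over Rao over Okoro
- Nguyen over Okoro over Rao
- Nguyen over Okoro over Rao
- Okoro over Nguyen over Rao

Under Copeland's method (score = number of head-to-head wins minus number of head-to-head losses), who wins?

Pairwise results:
  Nguyen vs Rao: Nguyen wins 5–0.
  Nguyen vs Okoro: Nguyen wins 3–2.
  Rao vs Okoro: Okoro wins 4–1.
Copeland scores (wins − losses):
  Nguyen: 2 − 0 = 2
  Rao: 0 − 2 = -2
  Okoro: 1 − 1 = 0
Nguyen has the best Copeland score.

Nguyen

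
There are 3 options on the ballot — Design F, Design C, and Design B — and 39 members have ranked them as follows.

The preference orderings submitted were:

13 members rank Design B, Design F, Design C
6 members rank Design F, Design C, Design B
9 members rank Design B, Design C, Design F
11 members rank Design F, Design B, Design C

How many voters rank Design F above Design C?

Ballots ranking Design F above Design C: 13+6+11 = 30.
Ballots ranking Design C above Design F: 9.
So 30 of 39 voters prefer Design F to Design C.

30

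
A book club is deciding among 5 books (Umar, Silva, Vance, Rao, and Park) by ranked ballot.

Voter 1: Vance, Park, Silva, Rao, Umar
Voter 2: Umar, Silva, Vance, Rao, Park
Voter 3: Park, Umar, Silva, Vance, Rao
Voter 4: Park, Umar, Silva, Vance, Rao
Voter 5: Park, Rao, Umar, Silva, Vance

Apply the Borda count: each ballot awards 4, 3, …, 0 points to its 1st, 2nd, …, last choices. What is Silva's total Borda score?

Borda scores:
  Umar: 0 + 4 + 3 + 3 + 2 = 12
  Silva: 2 + 3 + 2 + 2 + 1 = 10
  Vance: 4 + 2 + 1 + 1 + 0 = 8
  Rao: 1 + 1 + 0 + 0 + 3 = 5
  Park: 3 + 0 + 4 + 4 + 4 = 15

10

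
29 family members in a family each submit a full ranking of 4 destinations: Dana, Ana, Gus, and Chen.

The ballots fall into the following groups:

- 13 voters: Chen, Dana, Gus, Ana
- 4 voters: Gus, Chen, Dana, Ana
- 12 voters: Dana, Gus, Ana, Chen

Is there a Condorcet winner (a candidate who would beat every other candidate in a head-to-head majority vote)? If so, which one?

There is no Condorcet winner

Head-to-head results (29 voters total):
Dana vs Ana: Dana wins 29–0.
Dana vs Gus: Dana wins 25–4.
Dana vs Chen: Chen wins 17–12.
Ana vs Gus: Gus wins 29–0.
Ana vs Chen: Chen wins 17–12.
Gus vs Chen: Gus wins 16–13.
No candidate beats all others: Dana beats Gus beats Chen beats Dana, a majority cycle.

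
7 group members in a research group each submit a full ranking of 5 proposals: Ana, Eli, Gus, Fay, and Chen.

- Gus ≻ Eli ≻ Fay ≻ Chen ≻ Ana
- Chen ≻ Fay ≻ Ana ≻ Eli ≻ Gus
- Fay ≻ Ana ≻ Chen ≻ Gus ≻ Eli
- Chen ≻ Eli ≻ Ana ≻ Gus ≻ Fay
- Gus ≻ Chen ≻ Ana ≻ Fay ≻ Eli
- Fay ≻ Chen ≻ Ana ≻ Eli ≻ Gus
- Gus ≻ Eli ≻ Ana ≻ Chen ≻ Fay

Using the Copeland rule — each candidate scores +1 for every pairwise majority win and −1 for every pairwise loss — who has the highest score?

Pairwise results:
  Ana vs Eli: Ana wins 4–3.
  Ana vs Gus: Ana wins 4–3.
  Ana vs Fay: Fay wins 4–3.
  Ana vs Chen: Chen wins 5–2.
  Eli vs Gus: Gus wins 4–3.
  Eli vs Fay: Fay wins 4–3.
  Eli vs Chen: Chen wins 5–2.
  Gus vs Fay: Gus wins 4–3.
  Gus vs Chen: Chen wins 4–3.
  Fay vs Chen: Chen wins 4–3.
Copeland scores (wins − losses):
  Ana: 2 − 2 = 0
  Eli: 0 − 4 = -4
  Gus: 2 − 2 = 0
  Fay: 2 − 2 = 0
  Chen: 4 − 0 = 4
Chen has the best Copeland score.

Chen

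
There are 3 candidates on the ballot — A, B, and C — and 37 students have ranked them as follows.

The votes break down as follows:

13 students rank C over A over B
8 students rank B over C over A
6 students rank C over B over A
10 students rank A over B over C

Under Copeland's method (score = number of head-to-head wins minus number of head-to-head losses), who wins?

C

Pairwise results:
  A vs B: A wins 23–14.
  A vs C: C wins 27–10.
  B vs C: C wins 19–18.
Copeland scores (wins − losses):
  A: 1 − 1 = 0
  B: 0 − 2 = -2
  C: 2 − 0 = 2
C has the best Copeland score.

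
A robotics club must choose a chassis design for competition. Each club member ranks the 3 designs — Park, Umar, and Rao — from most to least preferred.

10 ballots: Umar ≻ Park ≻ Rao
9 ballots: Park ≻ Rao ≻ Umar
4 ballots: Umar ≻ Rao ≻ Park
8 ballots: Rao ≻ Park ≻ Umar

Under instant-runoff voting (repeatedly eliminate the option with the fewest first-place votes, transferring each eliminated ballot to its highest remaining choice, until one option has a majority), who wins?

Park

Round 1: Umar 14, Park 9, Rao 8. Rao has the fewest and is eliminated.
Round 2: Park 17, Umar 14. Park has a majority.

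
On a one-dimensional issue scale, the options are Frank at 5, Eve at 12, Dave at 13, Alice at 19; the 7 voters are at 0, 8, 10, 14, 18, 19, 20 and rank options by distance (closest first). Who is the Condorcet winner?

With single-peaked preferences on a line, the Condorcet winner is the candidate closest to the median voter.
The median voter (position 14) is closest to Dave at 13.
Check: Dave vs Alice — voters closer to Dave: 4 of 7.

Dave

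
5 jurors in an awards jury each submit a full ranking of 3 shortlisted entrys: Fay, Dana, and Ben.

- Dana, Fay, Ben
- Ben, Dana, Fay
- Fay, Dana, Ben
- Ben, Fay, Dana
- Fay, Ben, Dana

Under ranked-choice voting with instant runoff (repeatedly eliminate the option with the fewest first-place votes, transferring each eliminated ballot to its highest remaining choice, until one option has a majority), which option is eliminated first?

Dana

Round 1: Fay 2, Ben 2, Dana 1. Dana has the fewest and is eliminated.
Round 2: Fay 3, Ben 2. Fay has a majority.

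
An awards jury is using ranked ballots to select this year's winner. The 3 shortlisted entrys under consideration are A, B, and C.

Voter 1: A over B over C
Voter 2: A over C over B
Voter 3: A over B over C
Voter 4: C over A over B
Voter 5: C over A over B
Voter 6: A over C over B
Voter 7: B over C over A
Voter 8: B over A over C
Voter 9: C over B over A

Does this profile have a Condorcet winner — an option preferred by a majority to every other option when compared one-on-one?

Yes

Head-to-head results (9 voters total):
A vs B: A wins 6–3.
A vs C: A wins 5–4.
B vs C: C wins 5–4.
A beats each rival — B (6–3), C (5–4) — so A is the Condorcet winner.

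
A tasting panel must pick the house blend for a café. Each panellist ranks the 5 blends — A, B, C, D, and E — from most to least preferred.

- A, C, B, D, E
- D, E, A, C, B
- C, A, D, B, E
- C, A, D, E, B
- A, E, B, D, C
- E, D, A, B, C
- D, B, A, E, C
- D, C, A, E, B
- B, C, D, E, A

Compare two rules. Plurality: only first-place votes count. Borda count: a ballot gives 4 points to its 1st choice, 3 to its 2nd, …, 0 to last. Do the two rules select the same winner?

Yes

Plurality first-place counts: A 2, B 1, C 2, D 3, E 1 → D.
Borda totals: A 22, B 13, C 18, D 23, E 14 → D.
The two rules agree on D.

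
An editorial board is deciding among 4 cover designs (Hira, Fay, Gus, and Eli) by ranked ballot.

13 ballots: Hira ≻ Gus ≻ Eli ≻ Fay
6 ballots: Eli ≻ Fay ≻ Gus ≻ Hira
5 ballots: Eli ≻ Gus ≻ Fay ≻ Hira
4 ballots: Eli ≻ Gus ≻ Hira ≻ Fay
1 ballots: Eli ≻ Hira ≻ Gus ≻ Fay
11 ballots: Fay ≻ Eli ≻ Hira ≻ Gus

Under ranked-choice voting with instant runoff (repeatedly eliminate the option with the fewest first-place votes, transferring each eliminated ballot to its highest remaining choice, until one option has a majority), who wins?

Eli

Round 1: Eli 16, Hira 13, Fay 11, Gus 0. Gus has the fewest and is eliminated.
Round 2: Eli 16, Hira 13, Fay 11. Fay has the fewest and is eliminated.
Round 3: Eli 27, Hira 13. Eli has a majority.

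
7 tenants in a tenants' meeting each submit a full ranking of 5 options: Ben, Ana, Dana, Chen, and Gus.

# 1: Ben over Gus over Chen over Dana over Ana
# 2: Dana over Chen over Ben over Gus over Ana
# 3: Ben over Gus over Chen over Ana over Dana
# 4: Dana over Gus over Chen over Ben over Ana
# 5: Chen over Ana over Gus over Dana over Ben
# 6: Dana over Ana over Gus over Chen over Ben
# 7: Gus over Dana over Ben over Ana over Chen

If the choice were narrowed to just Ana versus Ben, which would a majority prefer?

Ben

Ballots ranking Ana above Ben: 2.
Ballots ranking Ben above Ana: 5.
Ben wins the head-to-head, 5–2.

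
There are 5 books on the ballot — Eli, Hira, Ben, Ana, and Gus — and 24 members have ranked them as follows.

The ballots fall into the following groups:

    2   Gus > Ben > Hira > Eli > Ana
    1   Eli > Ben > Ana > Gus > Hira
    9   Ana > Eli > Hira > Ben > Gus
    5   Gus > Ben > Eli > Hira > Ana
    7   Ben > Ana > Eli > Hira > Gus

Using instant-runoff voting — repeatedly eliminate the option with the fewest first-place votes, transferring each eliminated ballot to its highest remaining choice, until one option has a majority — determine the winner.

Round 1: Ana 9, Ben 7, Gus 7, Eli 1, Hira 0. Hira has the fewest and is eliminated.
Round 2: Ana 9, Ben 7, Gus 7, Eli 1. Eli has the fewest and is eliminated.
Round 3: Ana 9, Ben 8, Gus 7. Gus has the fewest and is eliminated.
Round 4: Ben 15, Ana 9. Ben has a majority.

Ben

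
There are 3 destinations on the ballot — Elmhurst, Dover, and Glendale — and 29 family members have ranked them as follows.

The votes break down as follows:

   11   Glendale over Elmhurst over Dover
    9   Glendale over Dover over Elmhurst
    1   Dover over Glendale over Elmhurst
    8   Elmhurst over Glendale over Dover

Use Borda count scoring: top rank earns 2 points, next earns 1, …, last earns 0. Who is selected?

Glendale

Borda scores:
  Elmhurst: 11·1 + 9·0 + 0 + 8·2 = 27
  Dover: 11·0 + 9·1 + 2 + 8·0 = 11
  Glendale: 11·2 + 9·2 + 1 + 8·1 = 49
Glendale has the highest total.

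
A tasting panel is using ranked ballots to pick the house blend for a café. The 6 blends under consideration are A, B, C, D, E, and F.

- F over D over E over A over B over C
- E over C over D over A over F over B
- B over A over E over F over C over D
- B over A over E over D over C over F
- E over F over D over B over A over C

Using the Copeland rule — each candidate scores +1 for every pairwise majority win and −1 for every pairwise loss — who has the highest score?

E

Pairwise results:
  A vs B: B wins 3–2.
  A vs C: A wins 4–1.
  A vs D: D wins 3–2.
  A vs E: E wins 3–2.
  A vs F: A wins 3–2.
  B vs C: B wins 4–1.
  B vs D: D wins 3–2.
  B vs E: E wins 3–2.
  B vs F: F wins 3–2.
  C vs D: D wins 3–2.
  C vs E: E wins 5–0.
  C vs F: F wins 3–2.
  D vs E: E wins 4–1.
  D vs F: F wins 3–2.
  E vs F: E wins 4–1.
Copeland scores (wins − losses):
  A: 2 − 3 = -1
  B: 2 − 3 = -1
  C: 0 − 5 = -5
  D: 3 − 2 = 1
  E: 5 − 0 = 5
  F: 3 − 2 = 1
E has the best Copeland score.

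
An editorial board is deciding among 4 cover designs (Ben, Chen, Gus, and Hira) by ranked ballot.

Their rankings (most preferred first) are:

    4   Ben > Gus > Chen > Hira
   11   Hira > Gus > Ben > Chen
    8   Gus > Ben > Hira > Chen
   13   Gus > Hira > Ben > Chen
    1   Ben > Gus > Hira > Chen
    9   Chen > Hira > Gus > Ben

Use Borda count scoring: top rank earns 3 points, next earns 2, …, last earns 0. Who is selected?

Borda scores:
  Ben: 4·3 + 11·1 + 8·2 + 13·1 + 3 + 9·0 = 55
  Chen: 4·1 + 11·0 + 8·0 + 13·0 + 0 + 9·3 = 31
  Gus: 4·2 + 11·2 + 8·3 + 13·3 + 2 + 9·1 = 104
  Hira: 4·0 + 11·3 + 8·1 + 13·2 + 1 + 9·2 = 86
Gus has the highest total.

Gus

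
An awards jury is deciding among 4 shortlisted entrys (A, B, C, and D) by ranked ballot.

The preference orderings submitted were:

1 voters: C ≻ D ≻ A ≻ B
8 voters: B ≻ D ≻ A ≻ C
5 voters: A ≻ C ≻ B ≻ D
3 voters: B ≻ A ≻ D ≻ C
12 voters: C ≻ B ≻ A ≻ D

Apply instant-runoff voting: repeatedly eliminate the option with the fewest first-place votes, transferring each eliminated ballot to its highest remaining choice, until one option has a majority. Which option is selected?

Round 1: C 13, B 11, A 5, D 0. D has the fewest and is eliminated.
Round 2: C 13, B 11, A 5. A has the fewest and is eliminated.
Round 3: C 18, B 11. C has a majority.

C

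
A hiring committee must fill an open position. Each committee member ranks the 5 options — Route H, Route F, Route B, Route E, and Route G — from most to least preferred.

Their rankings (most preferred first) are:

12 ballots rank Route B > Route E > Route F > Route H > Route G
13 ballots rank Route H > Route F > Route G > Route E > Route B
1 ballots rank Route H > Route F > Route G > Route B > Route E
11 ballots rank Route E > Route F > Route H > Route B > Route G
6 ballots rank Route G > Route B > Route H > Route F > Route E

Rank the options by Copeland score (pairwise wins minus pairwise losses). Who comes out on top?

Route E

Pairwise results:
  Route H vs Route F: Route F wins 23–20.
  Route H vs Route B: Route H wins 25–18.
  Route H vs Route E: Route E wins 23–20.
  Route H vs Route G: Route H wins 37–6.
  Route F vs Route B: Route F wins 25–18.
  Route F vs Route E: Route E wins 23–20.
  Route F vs Route G: Route F wins 37–6.
  Route B vs Route E: Route E wins 24–19.
  Route B vs Route G: Route B wins 23–20.
  Route E vs Route G: Route E wins 23–20.
Copeland scores (wins − losses):
  Route H: 2 − 2 = 0
  Route F: 3 − 1 = 2
  Route B: 1 − 3 = -2
  Route E: 4 − 0 = 4
  Route G: 0 − 4 = -4
Route E has the best Copeland score.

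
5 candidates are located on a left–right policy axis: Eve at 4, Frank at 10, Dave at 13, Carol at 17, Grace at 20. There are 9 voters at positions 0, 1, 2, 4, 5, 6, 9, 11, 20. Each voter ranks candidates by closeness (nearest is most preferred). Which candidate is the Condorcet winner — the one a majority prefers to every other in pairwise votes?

With single-peaked preferences on a line, the Condorcet winner is the candidate closest to the median voter.
The median voter (position 5) is closest to Eve at 4.
Check: Eve vs Grace — voters closer to Eve: 8 of 9.

Eve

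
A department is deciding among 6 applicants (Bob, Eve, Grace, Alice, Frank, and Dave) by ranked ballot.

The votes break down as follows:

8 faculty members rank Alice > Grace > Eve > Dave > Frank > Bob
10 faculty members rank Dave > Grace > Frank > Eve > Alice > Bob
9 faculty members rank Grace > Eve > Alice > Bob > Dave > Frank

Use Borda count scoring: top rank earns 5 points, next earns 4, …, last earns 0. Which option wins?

Grace

Borda scores:
  Bob: 8·0 + 10·0 + 9·2 = 18
  Eve: 8·3 + 10·2 + 9·4 = 80
  Grace: 8·4 + 10·4 + 9·5 = 117
  Alice: 8·5 + 10·1 + 9·3 = 77
  Frank: 8·1 + 10·3 + 9·0 = 38
  Dave: 8·2 + 10·5 + 9·1 = 75
Grace has the highest total.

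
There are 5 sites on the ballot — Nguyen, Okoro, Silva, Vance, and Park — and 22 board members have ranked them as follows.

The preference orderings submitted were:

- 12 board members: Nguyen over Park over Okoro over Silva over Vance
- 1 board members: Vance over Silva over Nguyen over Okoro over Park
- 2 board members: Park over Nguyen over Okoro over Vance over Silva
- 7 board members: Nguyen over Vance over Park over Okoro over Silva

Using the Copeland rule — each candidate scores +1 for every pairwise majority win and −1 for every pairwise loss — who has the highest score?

Nguyen

Pairwise results:
  Nguyen vs Okoro: Nguyen wins 22–0.
  Nguyen vs Silva: Nguyen wins 21–1.
  Nguyen vs Vance: Nguyen wins 21–1.
  Nguyen vs Park: Nguyen wins 20–2.
  Okoro vs Silva: Okoro wins 21–1.
  Okoro vs Vance: Okoro wins 14–8.
  Okoro vs Park: Park wins 21–1.
  Silva vs Vance: Silva wins 12–10.
  Silva vs Park: Park wins 21–1.
  Vance vs Park: Park wins 14–8.
Copeland scores (wins − losses):
  Nguyen: 4 − 0 = 4
  Okoro: 2 − 2 = 0
  Silva: 1 − 3 = -2
  Vance: 0 − 4 = -4
  Park: 3 − 1 = 2
Nguyen has the best Copeland score.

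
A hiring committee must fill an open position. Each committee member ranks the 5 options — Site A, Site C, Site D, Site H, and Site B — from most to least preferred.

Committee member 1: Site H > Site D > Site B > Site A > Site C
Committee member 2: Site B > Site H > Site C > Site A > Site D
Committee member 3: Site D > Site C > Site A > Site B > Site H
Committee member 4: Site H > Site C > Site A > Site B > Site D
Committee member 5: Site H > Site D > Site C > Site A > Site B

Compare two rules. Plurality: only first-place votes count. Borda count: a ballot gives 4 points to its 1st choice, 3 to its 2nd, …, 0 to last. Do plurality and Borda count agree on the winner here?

Plurality first-place counts: Site A 0, Site C 0, Site D 1, Site H 3, Site B 1 → Site H.
Borda totals: Site A 7, Site C 10, Site D 10, Site H 15, Site B 8 → Site H.
The two rules agree on Site H.

Yes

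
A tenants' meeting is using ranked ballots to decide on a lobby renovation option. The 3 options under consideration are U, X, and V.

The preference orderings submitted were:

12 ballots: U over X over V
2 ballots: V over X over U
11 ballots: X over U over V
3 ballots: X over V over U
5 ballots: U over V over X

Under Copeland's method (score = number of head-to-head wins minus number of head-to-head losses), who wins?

Pairwise results:
  U vs X: U wins 17–16.
  U vs V: U wins 28–5.
  X vs V: X wins 26–7.
Copeland scores (wins − losses):
  U: 2 − 0 = 2
  X: 1 − 1 = 0
  V: 0 − 2 = -2
U has the best Copeland score.

U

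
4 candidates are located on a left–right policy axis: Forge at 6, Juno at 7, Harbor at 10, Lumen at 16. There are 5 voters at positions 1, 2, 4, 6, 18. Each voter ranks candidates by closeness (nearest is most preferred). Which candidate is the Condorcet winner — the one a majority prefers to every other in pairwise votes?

Forge

With single-peaked preferences on a line, the Condorcet winner is the candidate closest to the median voter.
The median voter (position 4) is closest to Forge at 6.
Check: Forge vs Lumen — voters closer to Forge: 4 of 5.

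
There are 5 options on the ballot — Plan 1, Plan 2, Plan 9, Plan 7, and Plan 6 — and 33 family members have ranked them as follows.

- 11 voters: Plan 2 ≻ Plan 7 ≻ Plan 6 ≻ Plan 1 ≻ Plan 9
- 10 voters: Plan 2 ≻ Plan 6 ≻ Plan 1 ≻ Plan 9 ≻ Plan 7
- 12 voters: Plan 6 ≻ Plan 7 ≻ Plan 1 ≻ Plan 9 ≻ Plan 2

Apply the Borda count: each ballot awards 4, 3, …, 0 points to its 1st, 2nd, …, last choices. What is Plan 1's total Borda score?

Borda scores:
  Plan 1: 11·1 + 10·2 + 12·2 = 55
  Plan 2: 11·4 + 10·4 + 12·0 = 84
  Plan 9: 11·0 + 10·1 + 12·1 = 22
  Plan 7: 11·3 + 10·0 + 12·3 = 69
  Plan 6: 11·2 + 10·3 + 12·4 = 100

55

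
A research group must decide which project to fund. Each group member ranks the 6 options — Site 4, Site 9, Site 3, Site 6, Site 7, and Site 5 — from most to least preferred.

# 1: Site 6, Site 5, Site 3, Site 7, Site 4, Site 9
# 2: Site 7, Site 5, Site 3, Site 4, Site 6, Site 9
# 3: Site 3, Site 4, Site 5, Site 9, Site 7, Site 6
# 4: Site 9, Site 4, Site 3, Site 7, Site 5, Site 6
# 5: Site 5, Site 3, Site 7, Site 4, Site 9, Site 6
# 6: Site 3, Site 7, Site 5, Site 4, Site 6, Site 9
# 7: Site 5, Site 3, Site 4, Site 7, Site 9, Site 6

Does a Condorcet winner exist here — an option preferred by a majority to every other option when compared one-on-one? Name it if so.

Site 5

Head-to-head results (7 voters total):
Site 4 vs Site 9: Site 4 wins 6–1.
Site 4 vs Site 3: Site 3 wins 6–1.
Site 4 vs Site 6: Site 4 wins 6–1.
Site 4 vs Site 7: Site 7 wins 4–3.
Site 4 vs Site 5: Site 5 wins 5–2.
Site 9 vs Site 3: Site 3 wins 6–1.
Site 9 vs Site 6: Site 9 wins 4–3.
Site 9 vs Site 7: Site 7 wins 5–2.
Site 9 vs Site 5: Site 5 wins 6–1.
Site 3 vs Site 6: Site 3 wins 6–1.
Site 3 vs Site 7: Site 3 wins 6–1.
Site 3 vs Site 5: Site 5 wins 4–3.
Site 6 vs Site 7: Site 7 wins 6–1.
Site 6 vs Site 5: Site 5 wins 6–1.
Site 7 vs Site 5: Site 5 wins 4–3.
Site 5 beats each rival — Site 4 (5–2), Site 9 (6–1), Site 3 (4–3), Site 6 (6–1), Site 7 (4–3) — so Site 5 is the Condorcet winner.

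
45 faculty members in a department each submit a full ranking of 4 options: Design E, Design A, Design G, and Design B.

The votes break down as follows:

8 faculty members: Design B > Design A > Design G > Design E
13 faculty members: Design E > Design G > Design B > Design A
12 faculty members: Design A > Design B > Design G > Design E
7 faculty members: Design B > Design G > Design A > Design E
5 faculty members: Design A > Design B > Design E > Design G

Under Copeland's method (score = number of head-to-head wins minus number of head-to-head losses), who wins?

Pairwise results:
  Design E vs Design A: Design A wins 32–13.
  Design E vs Design G: Design G wins 27–18.
  Design E vs Design B: Design B wins 32–13.
  Design A vs Design G: Design A wins 25–20.
  Design A vs Design B: Design B wins 28–17.
  Design G vs Design B: Design B wins 32–13.
Copeland scores (wins − losses):
  Design E: 0 − 3 = -3
  Design A: 2 − 1 = 1
  Design G: 1 − 2 = -1
  Design B: 3 − 0 = 3
Design B has the best Copeland score.

Design B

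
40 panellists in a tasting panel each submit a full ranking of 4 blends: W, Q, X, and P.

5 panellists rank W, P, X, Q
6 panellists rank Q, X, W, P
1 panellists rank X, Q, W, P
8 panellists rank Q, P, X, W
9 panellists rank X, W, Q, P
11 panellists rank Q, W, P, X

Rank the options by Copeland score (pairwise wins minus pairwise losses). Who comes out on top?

Q

Pairwise results:
  W vs Q: Q wins 26–14.
  W vs X: X wins 24–16.
  W vs P: W wins 32–8.
  Q vs X: Q wins 25–15.
  Q vs P: Q wins 35–5.
  X vs P: P wins 24–16.
Copeland scores (wins − losses):
  W: 1 − 2 = -1
  Q: 3 − 0 = 3
  X: 1 − 2 = -1
  P: 1 − 2 = -1
Q has the best Copeland score.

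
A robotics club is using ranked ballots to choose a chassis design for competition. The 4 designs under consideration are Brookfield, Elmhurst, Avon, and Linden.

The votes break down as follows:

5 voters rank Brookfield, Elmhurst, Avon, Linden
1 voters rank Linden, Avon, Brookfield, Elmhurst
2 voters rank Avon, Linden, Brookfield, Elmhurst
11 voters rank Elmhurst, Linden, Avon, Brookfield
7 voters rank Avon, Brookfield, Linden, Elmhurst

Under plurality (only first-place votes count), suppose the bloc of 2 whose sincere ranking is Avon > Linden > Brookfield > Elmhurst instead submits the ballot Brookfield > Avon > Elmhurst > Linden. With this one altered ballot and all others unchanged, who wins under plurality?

First-place totals with the altered ballot: Brookfield 7, Elmhurst 11, Avon 7, Linden 1.
The winner is unchanged: still Elmhurst.

Elmhurst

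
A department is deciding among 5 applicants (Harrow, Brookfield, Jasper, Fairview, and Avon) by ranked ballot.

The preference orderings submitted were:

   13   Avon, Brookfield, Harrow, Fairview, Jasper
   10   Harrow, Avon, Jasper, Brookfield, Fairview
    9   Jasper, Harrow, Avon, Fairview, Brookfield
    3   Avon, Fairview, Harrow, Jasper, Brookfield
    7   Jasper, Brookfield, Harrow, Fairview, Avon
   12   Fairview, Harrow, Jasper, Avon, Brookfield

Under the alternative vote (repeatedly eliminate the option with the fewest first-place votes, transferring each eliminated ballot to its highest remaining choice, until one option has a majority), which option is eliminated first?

Brookfield

Round 1: Jasper 16, Avon 16, Fairview 12, Harrow 10, Brookfield 0. Brookfield has the fewest and is eliminated.
Round 2: Jasper 16, Avon 16, Fairview 12, Harrow 10. Harrow has the fewest and is eliminated.
Round 3: Avon 26, Jasper 16, Fairview 12. Fairview has the fewest and is eliminated.
Round 4: Jasper 28, Avon 26. Jasper has a majority.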